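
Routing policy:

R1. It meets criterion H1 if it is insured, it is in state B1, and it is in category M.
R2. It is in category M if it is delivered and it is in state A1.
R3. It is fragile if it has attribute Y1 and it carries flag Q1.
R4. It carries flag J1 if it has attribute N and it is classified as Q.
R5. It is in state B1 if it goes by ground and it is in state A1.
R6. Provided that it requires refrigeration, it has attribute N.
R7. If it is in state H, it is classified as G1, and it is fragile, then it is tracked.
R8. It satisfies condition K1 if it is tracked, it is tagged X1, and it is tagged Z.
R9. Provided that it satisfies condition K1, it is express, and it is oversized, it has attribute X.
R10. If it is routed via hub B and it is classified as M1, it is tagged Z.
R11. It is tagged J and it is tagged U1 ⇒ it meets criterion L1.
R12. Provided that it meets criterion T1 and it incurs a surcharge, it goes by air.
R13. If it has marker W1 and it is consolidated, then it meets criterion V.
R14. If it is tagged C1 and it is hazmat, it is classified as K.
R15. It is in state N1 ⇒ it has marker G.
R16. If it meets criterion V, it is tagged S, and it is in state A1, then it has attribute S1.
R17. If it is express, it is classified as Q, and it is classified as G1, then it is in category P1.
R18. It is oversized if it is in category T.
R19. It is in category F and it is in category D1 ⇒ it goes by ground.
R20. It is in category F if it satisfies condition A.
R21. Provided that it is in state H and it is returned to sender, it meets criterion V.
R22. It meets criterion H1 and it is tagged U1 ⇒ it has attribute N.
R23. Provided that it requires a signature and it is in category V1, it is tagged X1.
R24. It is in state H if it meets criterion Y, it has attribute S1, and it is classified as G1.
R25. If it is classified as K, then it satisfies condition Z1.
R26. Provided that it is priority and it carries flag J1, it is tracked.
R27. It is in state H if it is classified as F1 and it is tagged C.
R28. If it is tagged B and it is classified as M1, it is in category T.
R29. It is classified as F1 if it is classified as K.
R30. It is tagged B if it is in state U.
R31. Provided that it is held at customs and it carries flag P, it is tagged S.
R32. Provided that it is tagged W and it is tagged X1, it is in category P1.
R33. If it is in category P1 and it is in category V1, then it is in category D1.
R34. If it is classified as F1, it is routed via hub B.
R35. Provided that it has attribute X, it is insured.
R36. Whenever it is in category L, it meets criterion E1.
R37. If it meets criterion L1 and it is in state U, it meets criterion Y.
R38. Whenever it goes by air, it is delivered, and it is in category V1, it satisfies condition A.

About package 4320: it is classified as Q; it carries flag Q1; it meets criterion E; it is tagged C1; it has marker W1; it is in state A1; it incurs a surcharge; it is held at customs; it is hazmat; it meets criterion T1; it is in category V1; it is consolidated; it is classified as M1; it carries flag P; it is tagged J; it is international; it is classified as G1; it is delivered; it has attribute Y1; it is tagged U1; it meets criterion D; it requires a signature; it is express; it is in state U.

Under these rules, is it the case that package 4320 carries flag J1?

By R2 (it is delivered, it is in state A1): it is in category M.
By R3 (it has attribute Y1, it carries flag Q1): it is fragile.
By R11 (it is tagged J, it is tagged U1): it meets criterion L1.
By R12 (it meets criterion T1, it incurs a surcharge): it goes by air.
By R13 (it has marker W1, it is consolidated): it meets criterion V.
By R14 (it is tagged C1, it is hazmat): it is classified as K.
By R17 (it is express, it is classified as Q, it is classified as G1): it is in category P1.
By R23 (it requires a signature, it is in category V1): it is tagged X1.
By R29 (it is classified as K): it is classified as F1.
By R30 (it is in state U): it is tagged B.
By R31 (it is held at customs, it carries flag P): it is tagged S.
By R33 (it is in category P1, it is in category V1): it is in category D1.
By R34 (it is classified as F1): it is routed via hub B.
By R37 (it meets criterion L1, it is in state U): it meets criterion Y.
By R38 (it goes by air, it is delivered, it is in category V1): it satisfies condition A.
By R10 (it is routed via hub B, it is classified as M1): it is tagged Z.
By R16 (it meets criterion V, it is tagged S, it is in state A1): it has attribute S1.
By R20 (it satisfies condition A): it is in category F.
By R24 (it meets criterion Y, it has attribute S1, it is classified as G1): it is in state H.
By R28 (it is tagged B, it is classified as M1): it is in category T.
By R7 (it is in state H, it is classified as G1, it is fragile): it is tracked.
By R8 (it is tracked, it is tagged X1, it is tagged Z): it satisfies condition K1.
By R18 (it is in category T): it is oversized.
By R19 (it is in category F, it is in category D1): it goes by ground.
By R5 (it goes by ground, it is in state A1): it is in state B1.
By R9 (it satisfies condition K1, it is express, it is oversized): it has attribute X.
By R35 (it has attribute X): it is insured.
By R1 (it is insured, it is in state B1, it is in category M): it meets criterion H1.
By R22 (it meets criterion H1, it is tagged U1): it has attribute N.
By R4 (it has attribute N, it is classified as Q): it carries flag J1.

Yes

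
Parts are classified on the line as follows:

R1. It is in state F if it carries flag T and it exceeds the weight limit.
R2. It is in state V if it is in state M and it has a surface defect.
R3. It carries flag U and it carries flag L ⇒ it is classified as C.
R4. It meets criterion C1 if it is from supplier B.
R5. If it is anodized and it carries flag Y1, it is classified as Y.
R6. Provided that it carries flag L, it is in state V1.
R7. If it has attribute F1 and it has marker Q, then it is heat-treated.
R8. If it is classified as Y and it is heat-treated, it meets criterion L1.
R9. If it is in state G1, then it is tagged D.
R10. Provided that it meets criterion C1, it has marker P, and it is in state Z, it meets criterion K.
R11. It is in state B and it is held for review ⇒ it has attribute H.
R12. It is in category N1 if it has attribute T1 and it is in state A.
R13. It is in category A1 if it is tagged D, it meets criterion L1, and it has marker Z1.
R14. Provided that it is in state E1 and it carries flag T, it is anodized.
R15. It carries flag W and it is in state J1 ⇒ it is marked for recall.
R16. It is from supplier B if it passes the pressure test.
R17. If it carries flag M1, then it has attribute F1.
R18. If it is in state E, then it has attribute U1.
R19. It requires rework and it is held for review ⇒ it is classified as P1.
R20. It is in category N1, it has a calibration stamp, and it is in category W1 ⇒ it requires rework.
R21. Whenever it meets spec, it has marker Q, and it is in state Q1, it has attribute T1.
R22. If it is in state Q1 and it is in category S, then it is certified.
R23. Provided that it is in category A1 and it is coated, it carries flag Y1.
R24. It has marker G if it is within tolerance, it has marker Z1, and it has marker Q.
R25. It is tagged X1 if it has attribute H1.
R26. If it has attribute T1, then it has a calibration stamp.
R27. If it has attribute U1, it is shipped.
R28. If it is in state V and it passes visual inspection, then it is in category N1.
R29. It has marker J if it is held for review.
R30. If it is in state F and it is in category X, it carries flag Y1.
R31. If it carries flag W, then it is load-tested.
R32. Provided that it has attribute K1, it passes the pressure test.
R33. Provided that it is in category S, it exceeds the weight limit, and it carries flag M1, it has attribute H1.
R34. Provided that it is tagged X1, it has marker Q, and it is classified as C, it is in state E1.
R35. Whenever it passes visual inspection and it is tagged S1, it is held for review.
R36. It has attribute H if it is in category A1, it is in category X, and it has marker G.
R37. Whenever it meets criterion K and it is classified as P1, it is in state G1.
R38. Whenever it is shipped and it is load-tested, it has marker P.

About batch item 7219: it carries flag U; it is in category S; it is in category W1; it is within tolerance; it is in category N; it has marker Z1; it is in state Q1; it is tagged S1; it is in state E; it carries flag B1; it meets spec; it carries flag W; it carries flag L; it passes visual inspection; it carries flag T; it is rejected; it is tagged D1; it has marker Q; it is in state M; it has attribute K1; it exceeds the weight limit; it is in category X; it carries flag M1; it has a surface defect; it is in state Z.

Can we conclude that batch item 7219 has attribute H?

Yes

By R1 (it carries flag T, it exceeds the weight limit): it is in state F.
By R2 (it is in state M, it has a surface defect): it is in state V.
By R3 (it carries flag U, it carries flag L): it is classified as C.
By R17 (it carries flag M1): it has attribute F1.
By R18 (it is in state E): it has attribute U1.
By R21 (it meets spec, it has marker Q, it is in state Q1): it has attribute T1.
By R24 (it is within tolerance, it has marker Z1, it has marker Q): it has marker G.
By R26 (it has attribute T1): it has a calibration stamp.
By R27 (it has attribute U1): it is shipped.
By R28 (it is in state V, it passes visual inspection): it is in category N1.
By R30 (it is in state F, it is in category X): it carries flag Y1.
By R31 (it carries flag W): it is load-tested.
By R32 (it has attribute K1): it passes the pressure test.
By R33 (it is in category S, it exceeds the weight limit, it carries flag M1): it has attribute H1.
By R35 (it passes visual inspection, it is tagged S1): it is held for review.
By R38 (it is shipped, it is load-tested): it has marker P.
By R7 (it has attribute F1, it has marker Q): it is heat-treated.
By R16 (it passes the pressure test): it is from supplier B.
By R20 (it is in category N1, it has a calibration stamp, it is in category W1): it requires rework.
By R25 (it has attribute H1): it is tagged X1.
By R34 (it is tagged X1, it has marker Q, it is classified as C): it is in state E1.
By R4 (it is from supplier B): it meets criterion C1.
By R10 (it meets criterion C1, it has marker P, it is in state Z): it meets criterion K.
By R14 (it is in state E1, it carries flag T): it is anodized.
By R19 (it requires rework, it is held for review): it is classified as P1.
By R37 (it meets criterion K, it is classified as P1): it is in state G1.
By R5 (it is anodized, it carries flag Y1): it is classified as Y.
By R8 (it is classified as Y, it is heat-treated): it meets criterion L1.
By R9 (it is in state G1): it is tagged D.
By R13 (it is tagged D, it meets criterion L1, it has marker Z1): it is in category A1.
By R36 (it is in category A1, it is in category X, it has marker G): it has attribute H.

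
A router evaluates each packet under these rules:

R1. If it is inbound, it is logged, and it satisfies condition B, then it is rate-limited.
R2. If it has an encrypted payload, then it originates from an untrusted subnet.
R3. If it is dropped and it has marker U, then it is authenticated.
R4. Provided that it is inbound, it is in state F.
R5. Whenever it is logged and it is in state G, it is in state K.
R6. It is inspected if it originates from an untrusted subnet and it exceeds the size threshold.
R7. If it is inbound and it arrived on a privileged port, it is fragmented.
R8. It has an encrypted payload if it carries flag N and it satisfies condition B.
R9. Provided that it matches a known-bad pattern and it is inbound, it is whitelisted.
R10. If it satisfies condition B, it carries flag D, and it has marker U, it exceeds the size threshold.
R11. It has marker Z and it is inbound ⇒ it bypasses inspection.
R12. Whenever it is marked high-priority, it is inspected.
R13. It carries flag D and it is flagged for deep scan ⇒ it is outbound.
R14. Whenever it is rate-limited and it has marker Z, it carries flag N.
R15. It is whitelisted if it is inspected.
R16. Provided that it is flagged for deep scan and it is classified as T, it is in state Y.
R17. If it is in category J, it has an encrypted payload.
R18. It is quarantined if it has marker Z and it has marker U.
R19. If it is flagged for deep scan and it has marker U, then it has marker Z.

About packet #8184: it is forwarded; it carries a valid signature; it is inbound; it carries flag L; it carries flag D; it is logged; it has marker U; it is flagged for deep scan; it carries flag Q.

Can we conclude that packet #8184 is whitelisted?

Forward chaining from the given facts derives: is in state F, is outbound, has marker Z, bypasses inspection, is quarantined.
Rules concluding "it is whitelisted": R9 needs "it matches a known-bad pattern"; R15 needs "it is inspected" — none of these are established.

No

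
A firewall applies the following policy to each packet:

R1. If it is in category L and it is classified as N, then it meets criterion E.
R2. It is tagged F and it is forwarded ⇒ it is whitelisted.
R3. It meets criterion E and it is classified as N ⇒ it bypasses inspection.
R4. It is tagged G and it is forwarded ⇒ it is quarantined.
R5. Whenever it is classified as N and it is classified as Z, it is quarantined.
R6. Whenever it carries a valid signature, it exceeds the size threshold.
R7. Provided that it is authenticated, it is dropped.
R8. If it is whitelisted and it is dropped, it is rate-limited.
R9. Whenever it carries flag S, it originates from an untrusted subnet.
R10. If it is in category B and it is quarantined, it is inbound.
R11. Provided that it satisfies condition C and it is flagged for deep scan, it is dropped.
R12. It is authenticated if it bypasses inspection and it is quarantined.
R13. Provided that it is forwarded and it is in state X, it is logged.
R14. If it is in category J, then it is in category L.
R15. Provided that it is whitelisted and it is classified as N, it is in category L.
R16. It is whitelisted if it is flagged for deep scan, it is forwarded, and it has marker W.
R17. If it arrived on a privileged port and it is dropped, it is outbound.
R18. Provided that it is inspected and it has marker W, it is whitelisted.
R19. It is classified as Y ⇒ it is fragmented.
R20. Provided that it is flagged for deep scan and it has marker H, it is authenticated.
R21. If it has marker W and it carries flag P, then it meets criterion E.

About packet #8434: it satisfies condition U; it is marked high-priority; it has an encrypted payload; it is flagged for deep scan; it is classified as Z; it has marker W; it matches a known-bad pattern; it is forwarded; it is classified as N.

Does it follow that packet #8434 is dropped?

By R5 (it is classified as N, it is classified as Z): it is quarantined.
By R16 (it is flagged for deep scan, it is forwarded, it has marker W): it is whitelisted.
By R15 (it is whitelisted, it is classified as N): it is in category L.
By R1 (it is in category L, it is classified as N): it meets criterion E.
By R3 (it meets criterion E, it is classified as N): it bypasses inspection.
By R12 (it bypasses inspection, it is quarantined): it is authenticated.
By R7 (it is authenticated): it is dropped.

Yes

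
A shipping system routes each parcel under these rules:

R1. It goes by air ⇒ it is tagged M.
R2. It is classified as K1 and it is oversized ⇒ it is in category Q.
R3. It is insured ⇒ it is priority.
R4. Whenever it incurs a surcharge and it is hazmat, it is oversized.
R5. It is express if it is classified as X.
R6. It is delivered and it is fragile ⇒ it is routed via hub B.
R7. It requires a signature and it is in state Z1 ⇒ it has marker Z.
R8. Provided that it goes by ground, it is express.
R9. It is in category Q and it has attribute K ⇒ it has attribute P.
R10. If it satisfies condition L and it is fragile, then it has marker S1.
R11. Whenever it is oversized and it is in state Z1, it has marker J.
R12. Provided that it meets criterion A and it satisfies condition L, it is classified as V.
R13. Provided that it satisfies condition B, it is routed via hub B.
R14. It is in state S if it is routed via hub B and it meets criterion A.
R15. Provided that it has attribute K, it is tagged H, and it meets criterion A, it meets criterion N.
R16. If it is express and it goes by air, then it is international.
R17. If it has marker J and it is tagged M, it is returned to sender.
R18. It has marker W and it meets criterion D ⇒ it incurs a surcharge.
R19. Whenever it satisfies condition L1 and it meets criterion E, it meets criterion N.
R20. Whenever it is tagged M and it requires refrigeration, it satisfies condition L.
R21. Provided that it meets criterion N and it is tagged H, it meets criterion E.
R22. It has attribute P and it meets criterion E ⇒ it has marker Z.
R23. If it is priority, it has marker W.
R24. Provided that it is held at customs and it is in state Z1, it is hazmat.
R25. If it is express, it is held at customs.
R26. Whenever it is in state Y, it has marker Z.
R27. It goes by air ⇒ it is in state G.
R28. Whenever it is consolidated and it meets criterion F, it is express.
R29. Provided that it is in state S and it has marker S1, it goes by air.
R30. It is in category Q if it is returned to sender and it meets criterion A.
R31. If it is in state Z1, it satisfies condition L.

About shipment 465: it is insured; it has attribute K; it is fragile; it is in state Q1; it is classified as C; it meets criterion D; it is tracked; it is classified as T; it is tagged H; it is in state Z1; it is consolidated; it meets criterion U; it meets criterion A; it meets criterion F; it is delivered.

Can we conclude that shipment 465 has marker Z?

By R3 (it is insured): it is priority.
By R6 (it is delivered, it is fragile): it is routed via hub B.
By R14 (it is routed via hub B, it meets criterion A): it is in state S.
By R15 (it has attribute K, it is tagged H, it meets criterion A): it meets criterion N.
By R21 (it meets criterion N, it is tagged H): it meets criterion E.
By R23 (it is priority): it has marker W.
By R28 (it is consolidated, it meets criterion F): it is express.
By R31 (it is in state Z1): it satisfies condition L.
By R10 (it satisfies condition L, it is fragile): it has marker S1.
By R18 (it has marker W, it meets criterion D): it incurs a surcharge.
By R25 (it is express): it is held at customs.
By R29 (it is in state S, it has marker S1): it goes by air.
By R1 (it goes by air): it is tagged M.
By R24 (it is held at customs, it is in state Z1): it is hazmat.
By R4 (it incurs a surcharge, it is hazmat): it is oversized.
By R11 (it is oversized, it is in state Z1): it has marker J.
By R17 (it has marker J, it is tagged M): it is returned to sender.
By R30 (it is returned to sender, it meets criterion A): it is in category Q.
By R9 (it is in category Q, it has attribute K): it has attribute P.
By R22 (it has attribute P, it meets criterion E): it has marker Z.

Yes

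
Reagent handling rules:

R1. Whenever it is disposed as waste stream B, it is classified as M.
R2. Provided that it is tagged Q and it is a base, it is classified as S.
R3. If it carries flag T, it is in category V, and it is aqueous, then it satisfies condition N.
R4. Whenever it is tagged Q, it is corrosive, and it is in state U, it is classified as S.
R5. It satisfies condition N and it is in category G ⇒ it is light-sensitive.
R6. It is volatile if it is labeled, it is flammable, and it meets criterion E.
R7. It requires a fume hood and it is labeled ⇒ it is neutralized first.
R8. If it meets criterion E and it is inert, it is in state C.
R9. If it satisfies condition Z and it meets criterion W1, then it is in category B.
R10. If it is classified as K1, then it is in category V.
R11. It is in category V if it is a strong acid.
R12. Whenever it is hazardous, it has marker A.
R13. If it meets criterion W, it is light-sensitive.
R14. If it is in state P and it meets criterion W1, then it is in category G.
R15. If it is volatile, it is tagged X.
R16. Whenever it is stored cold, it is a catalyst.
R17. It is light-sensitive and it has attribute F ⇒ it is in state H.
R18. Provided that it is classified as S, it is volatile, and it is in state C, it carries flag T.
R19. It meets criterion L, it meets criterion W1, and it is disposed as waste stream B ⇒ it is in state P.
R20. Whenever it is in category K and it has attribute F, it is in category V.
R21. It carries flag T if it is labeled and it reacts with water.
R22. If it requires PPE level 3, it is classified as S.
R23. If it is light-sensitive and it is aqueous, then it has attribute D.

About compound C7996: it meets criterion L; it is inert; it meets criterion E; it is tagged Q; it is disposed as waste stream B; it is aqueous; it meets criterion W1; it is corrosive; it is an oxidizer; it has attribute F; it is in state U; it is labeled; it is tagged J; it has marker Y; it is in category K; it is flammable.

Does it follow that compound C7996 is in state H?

Yes

By R4 (it is tagged Q, it is corrosive, it is in state U): it is classified as S.
By R6 (it is labeled, it is flammable, it meets criterion E): it is volatile.
By R8 (it meets criterion E, it is inert): it is in state C.
By R18 (it is classified as S, it is volatile, it is in state C): it carries flag T.
By R19 (it meets criterion L, it meets criterion W1, it is disposed as waste stream B): it is in state P.
By R20 (it is in category K, it has attribute F): it is in category V.
By R3 (it carries flag T, it is in category V, it is aqueous): it satisfies condition N.
By R14 (it is in state P, it meets criterion W1): it is in category G.
By R5 (it satisfies condition N, it is in category G): it is light-sensitive.
By R17 (it is light-sensitive, it has attribute F): it is in state H.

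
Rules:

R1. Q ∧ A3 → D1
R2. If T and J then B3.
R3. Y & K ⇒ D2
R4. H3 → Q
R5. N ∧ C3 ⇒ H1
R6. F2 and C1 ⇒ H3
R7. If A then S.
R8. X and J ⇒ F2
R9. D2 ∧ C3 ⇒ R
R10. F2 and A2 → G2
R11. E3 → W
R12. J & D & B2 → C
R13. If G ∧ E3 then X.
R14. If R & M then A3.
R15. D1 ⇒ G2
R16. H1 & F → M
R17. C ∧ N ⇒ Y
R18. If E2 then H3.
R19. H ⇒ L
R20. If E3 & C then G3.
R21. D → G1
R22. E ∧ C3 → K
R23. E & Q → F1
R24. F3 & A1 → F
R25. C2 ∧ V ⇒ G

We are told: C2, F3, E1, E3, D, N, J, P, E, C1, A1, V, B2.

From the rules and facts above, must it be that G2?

No

Forward chaining from the given facts derives: W, C, Y, G3, G1, F, G, X, F2, H3, Q, F1.
Rules concluding G2: R10 needs A2; R15 needs D1 — none of these are established.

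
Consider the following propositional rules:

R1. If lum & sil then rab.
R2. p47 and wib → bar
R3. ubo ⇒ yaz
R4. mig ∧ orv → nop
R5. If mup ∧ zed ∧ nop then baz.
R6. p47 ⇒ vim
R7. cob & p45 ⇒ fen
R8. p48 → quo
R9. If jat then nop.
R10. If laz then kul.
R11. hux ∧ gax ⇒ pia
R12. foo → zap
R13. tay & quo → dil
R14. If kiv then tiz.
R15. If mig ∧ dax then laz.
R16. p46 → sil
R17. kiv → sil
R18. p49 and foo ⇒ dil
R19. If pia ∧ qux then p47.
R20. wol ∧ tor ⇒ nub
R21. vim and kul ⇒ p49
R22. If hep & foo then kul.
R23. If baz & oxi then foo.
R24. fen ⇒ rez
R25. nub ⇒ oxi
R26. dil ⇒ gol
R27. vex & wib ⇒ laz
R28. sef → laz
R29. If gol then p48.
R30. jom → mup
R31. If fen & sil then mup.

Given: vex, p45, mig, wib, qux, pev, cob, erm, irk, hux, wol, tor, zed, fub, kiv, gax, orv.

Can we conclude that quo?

Yes

nop  (by R4: mig, orv)
fen  (by R7: cob, p45)
pia  (by R11: hux, gax)
sil  (by R17: kiv)
p47  (by R19: pia, qux)
nub  (by R20: wol, tor)
oxi  (by R25: nub)
laz  (by R27: vex, wib)
mup  (by R31: fen, sil)
baz  (by R5: mup, zed, nop)
vim  (by R6: p47)
kul  (by R10: laz)
p49  (by R21: vim, kul)
foo  (by R23: baz, oxi)
dil  (by R18: p49, foo)
gol  (by R26: dil)
p48  (by R29: gol)
quo  (by R8: p48)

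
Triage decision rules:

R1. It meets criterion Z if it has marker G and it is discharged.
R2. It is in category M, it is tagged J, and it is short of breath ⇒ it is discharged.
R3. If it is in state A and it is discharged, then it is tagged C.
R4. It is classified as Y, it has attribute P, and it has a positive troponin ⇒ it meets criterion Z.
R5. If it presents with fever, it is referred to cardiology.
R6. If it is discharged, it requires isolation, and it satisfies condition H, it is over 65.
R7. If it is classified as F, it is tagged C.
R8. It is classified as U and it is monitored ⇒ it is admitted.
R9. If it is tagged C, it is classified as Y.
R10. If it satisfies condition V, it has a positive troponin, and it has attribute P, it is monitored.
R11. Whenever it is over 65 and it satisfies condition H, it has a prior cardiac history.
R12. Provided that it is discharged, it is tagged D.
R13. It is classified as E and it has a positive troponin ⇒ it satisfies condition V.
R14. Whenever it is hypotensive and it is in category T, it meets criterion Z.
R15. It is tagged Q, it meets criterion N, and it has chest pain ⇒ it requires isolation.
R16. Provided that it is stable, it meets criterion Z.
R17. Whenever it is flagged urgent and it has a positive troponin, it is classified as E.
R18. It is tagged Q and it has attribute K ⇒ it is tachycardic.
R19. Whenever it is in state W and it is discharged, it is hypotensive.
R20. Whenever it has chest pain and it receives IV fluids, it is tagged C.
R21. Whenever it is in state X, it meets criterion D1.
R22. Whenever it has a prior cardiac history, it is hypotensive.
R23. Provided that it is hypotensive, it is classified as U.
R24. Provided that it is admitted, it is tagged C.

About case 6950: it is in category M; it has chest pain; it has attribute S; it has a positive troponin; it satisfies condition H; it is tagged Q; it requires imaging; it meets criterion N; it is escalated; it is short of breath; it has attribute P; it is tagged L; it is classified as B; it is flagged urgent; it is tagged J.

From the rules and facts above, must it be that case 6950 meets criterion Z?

Yes

By R2 (it is in category M, it is tagged J, it is short of breath): it is discharged.
By R15 (it is tagged Q, it meets criterion N, it has chest pain): it requires isolation.
By R17 (it is flagged urgent, it has a positive troponin): it is classified as E.
By R6 (it is discharged, it requires isolation, it satisfies condition H): it is over 65.
By R11 (it is over 65, it satisfies condition H): it has a prior cardiac history.
By R13 (it is classified as E, it has a positive troponin): it satisfies condition V.
By R22 (it has a prior cardiac history): it is hypotensive.
By R23 (it is hypotensive): it is classified as U.
By R10 (it satisfies condition V, it has a positive troponin, it has attribute P): it is monitored.
By R8 (it is classified as U, it is monitored): it is admitted.
By R24 (it is admitted): it is tagged C.
By R9 (it is tagged C): it is classified as Y.
By R4 (it is classified as Y, it has attribute P, it has a positive troponin): it meets criterion Z.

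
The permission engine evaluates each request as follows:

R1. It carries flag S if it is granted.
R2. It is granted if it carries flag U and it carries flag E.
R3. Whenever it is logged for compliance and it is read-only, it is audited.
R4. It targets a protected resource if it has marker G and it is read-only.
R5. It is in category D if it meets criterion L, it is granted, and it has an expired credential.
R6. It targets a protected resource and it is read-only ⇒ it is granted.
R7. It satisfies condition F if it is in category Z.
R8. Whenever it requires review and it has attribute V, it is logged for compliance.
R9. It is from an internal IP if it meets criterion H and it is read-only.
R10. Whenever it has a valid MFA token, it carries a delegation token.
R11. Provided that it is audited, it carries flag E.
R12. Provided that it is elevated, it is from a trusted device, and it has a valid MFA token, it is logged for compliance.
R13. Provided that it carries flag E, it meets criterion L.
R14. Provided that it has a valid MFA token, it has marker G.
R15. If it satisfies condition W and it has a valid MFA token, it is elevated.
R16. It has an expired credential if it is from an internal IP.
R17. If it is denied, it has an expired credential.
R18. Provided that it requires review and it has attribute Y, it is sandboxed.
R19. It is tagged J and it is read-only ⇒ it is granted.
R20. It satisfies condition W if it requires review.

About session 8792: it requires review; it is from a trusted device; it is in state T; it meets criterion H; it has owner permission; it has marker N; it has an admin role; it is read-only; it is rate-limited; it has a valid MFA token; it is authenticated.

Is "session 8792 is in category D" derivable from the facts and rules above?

Yes

By R9 (it meets criterion H, it is read-only): it is from an internal IP.
By R14 (it has a valid MFA token): it has marker G.
By R16 (it is from an internal IP): it has an expired credential.
By R20 (it requires review): it satisfies condition W.
By R4 (it has marker G, it is read-only): it targets a protected resource.
By R6 (it targets a protected resource, it is read-only): it is granted.
By R15 (it satisfies condition W, it has a valid MFA token): it is elevated.
By R12 (it is elevated, it is from a trusted device, it has a valid MFA token): it is logged for compliance.
By R3 (it is logged for compliance, it is read-only): it is audited.
By R11 (it is audited): it carries flag E.
By R13 (it carries flag E): it meets criterion L.
By R5 (it meets criterion L, it is granted, it has an expired credential): it is in category D.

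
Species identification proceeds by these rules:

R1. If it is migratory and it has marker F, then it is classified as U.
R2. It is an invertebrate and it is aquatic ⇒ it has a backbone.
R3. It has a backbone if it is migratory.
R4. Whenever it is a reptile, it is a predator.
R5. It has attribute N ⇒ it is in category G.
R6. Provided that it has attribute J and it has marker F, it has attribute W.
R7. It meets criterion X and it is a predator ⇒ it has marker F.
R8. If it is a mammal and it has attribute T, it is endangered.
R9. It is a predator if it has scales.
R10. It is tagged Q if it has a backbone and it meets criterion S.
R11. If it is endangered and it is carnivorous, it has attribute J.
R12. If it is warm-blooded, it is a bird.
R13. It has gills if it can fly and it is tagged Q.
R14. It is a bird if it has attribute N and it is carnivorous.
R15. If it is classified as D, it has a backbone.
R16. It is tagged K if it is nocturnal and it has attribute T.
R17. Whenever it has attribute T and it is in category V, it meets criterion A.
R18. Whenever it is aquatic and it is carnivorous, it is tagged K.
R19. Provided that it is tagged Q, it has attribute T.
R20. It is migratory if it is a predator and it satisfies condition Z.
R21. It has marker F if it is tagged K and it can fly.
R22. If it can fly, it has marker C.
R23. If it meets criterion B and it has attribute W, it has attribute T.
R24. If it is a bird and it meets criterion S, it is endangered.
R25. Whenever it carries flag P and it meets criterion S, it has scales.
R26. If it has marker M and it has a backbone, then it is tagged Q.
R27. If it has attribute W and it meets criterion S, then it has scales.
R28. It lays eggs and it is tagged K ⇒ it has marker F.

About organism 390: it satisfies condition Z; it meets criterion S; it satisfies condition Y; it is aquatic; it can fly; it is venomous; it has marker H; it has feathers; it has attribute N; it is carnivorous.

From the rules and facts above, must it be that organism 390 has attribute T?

By R14 (it has attribute N, it is carnivorous): it is a bird.
By R18 (it is aquatic, it is carnivorous): it is tagged K.
By R21 (it is tagged K, it can fly): it has marker F.
By R24 (it is a bird, it meets criterion S): it is endangered.
By R11 (it is endangered, it is carnivorous): it has attribute J.
By R6 (it has attribute J, it has marker F): it has attribute W.
By R27 (it has attribute W, it meets criterion S): it has scales.
By R9 (it has scales): it is a predator.
By R20 (it is a predator, it satisfies condition Z): it is migratory.
By R3 (it is migratory): it has a backbone.
By R10 (it has a backbone, it meets criterion S): it is tagged Q.
By R19 (it is tagged Q): it has attribute T.

Yes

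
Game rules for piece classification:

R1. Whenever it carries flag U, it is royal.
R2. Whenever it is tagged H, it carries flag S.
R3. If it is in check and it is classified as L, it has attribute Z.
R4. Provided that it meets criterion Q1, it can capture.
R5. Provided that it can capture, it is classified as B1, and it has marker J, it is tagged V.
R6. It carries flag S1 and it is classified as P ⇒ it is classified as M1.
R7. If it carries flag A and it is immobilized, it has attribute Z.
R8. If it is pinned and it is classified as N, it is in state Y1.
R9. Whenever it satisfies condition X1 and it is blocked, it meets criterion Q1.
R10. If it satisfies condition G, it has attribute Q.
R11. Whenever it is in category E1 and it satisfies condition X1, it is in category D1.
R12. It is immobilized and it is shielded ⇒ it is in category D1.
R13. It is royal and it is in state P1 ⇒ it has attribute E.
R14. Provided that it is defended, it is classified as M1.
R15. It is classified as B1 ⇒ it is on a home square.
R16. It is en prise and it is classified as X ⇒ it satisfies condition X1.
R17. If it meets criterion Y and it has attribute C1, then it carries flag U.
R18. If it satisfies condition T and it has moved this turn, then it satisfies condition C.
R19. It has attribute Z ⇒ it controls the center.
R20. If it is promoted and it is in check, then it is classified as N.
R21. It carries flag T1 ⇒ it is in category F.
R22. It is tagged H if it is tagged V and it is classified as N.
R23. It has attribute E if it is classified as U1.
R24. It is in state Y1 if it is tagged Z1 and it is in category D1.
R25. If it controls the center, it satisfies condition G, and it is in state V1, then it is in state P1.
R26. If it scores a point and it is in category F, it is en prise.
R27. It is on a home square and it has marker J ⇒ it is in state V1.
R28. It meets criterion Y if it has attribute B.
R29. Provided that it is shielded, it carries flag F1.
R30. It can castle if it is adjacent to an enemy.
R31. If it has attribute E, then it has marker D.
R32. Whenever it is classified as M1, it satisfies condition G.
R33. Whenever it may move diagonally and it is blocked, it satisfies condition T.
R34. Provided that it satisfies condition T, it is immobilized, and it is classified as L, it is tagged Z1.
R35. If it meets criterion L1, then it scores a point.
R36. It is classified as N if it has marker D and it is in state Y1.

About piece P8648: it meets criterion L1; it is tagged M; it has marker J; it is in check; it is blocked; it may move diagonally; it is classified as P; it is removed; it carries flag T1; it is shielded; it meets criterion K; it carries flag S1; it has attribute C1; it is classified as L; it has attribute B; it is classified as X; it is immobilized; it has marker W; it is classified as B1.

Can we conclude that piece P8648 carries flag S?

Yes

By R3 (it is in check, it is classified as L): it has attribute Z.
By R6 (it carries flag S1, it is classified as P): it is classified as M1.
By R12 (it is immobilized, it is shielded): it is in category D1.
By R15 (it is classified as B1): it is on a home square.
By R19 (it has attribute Z): it controls the center.
By R21 (it carries flag T1): it is in category F.
By R27 (it is on a home square, it has marker J): it is in state V1.
By R28 (it has attribute B): it meets criterion Y.
By R32 (it is classified as M1): it satisfies condition G.
By R33 (it may move diagonally, it is blocked): it satisfies condition T.
By R34 (it satisfies condition T, it is immobilized, it is classified as L): it is tagged Z1.
By R35 (it meets criterion L1): it scores a point.
By R17 (it meets criterion Y, it has attribute C1): it carries flag U.
By R24 (it is tagged Z1, it is in category D1): it is in state Y1.
By R25 (it controls the center, it satisfies condition G, it is in state V1): it is in state P1.
By R26 (it scores a point, it is in category F): it is en prise.
By R1 (it carries flag U): it is royal.
By R13 (it is royal, it is in state P1): it has attribute E.
By R16 (it is en prise, it is classified as X): it satisfies condition X1.
By R31 (it has attribute E): it has marker D.
By R36 (it has marker D, it is in state Y1): it is classified as N.
By R9 (it satisfies condition X1, it is blocked): it meets criterion Q1.
By R4 (it meets criterion Q1): it can capture.
By R5 (it can capture, it is classified as B1, it has marker J): it is tagged V.
By R22 (it is tagged V, it is classified as N): it is tagged H.
By R2 (it is tagged H): it carries flag S.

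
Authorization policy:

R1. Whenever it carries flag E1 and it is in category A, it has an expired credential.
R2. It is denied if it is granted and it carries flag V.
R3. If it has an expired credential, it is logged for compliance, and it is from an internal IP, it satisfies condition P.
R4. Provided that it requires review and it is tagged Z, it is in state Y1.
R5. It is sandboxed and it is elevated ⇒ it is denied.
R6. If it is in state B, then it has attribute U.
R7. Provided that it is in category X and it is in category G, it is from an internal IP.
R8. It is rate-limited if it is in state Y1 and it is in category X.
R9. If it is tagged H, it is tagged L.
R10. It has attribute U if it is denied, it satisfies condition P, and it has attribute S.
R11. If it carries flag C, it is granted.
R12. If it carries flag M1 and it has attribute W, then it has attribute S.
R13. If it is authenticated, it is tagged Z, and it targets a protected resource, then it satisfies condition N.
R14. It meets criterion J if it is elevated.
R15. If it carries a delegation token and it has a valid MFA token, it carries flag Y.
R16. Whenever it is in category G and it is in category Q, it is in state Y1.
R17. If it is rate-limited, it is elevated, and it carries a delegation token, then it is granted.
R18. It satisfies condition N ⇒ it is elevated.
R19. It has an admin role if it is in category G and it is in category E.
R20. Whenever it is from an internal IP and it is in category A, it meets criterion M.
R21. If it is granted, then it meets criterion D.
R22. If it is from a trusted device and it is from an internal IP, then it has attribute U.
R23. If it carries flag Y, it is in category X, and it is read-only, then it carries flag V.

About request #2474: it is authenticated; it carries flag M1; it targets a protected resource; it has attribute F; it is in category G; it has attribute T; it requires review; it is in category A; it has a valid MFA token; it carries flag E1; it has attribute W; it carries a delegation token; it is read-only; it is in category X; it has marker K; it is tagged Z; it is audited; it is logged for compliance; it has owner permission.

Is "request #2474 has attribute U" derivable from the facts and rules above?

Yes

By R1 (it carries flag E1, it is in category A): it has an expired credential.
By R4 (it requires review, it is tagged Z): it is in state Y1.
By R7 (it is in category X, it is in category G): it is from an internal IP.
By R8 (it is in state Y1, it is in category X): it is rate-limited.
By R12 (it carries flag M1, it has attribute W): it has attribute S.
By R13 (it is authenticated, it is tagged Z, it targets a protected resource): it satisfies condition N.
By R15 (it carries a delegation token, it has a valid MFA token): it carries flag Y.
By R18 (it satisfies condition N): it is elevated.
By R23 (it carries flag Y, it is in category X, it is read-only): it carries flag V.
By R3 (it has an expired credential, it is logged for compliance, it is from an internal IP): it satisfies condition P.
By R17 (it is rate-limited, it is elevated, it carries a delegation token): it is granted.
By R2 (it is granted, it carries flag V): it is denied.
By R10 (it is denied, it satisfies condition P, it has attribute S): it has attribute U.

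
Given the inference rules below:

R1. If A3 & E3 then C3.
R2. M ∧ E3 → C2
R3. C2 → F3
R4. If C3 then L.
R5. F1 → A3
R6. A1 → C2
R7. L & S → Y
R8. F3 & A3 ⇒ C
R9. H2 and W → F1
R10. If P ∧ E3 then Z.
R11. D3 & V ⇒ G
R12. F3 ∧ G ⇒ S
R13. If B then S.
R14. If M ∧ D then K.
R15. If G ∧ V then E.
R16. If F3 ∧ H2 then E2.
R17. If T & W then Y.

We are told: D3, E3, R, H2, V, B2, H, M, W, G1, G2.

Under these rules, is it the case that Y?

Yes

C2  (by R2: M, E3)
F3  (by R3: C2)
F1  (by R9: H2, W)
G  (by R11: D3, V)
S  (by R12: F3, G)
A3  (by R5: F1)
C3  (by R1: A3, E3)
L  (by R4: C3)
Y  (by R7: L, S)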